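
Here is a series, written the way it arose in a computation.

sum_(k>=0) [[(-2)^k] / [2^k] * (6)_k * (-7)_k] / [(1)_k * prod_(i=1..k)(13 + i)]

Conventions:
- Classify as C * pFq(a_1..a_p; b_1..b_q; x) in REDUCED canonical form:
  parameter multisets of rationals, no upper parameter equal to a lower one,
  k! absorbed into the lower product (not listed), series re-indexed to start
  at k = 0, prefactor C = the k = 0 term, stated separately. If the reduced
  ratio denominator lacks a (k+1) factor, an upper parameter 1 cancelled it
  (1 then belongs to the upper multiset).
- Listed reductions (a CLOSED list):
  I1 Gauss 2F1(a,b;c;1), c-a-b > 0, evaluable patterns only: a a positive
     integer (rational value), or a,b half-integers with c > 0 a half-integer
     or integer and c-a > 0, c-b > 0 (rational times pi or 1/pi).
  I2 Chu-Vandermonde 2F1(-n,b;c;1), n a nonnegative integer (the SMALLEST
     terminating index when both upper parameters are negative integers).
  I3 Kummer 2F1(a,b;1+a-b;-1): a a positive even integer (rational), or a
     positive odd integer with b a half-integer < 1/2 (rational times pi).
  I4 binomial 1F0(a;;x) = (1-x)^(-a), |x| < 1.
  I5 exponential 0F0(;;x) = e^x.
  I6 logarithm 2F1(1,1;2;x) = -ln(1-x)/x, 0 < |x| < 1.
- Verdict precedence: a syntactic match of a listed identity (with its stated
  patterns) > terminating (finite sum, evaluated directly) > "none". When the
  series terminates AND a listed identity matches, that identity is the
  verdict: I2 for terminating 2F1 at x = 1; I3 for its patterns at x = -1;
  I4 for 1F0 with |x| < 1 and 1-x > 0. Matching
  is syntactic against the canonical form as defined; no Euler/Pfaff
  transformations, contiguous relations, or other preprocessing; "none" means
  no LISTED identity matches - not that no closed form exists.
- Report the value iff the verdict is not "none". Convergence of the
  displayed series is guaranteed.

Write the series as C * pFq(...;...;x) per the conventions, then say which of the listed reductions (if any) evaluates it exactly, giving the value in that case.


Classification (C = 1): 2F1 with upper {-7, 6}, lower {14}, argument x = -1. Verdict: Kummer (I3) fires (x = -1; c = 14 equals 1+a-b for upper {-7, 6}: listed pattern). Value: 143/10.

Key step: x = (-1) and the lower running product (C = 1, x = -1) is a rising factorial.
Ratio: r(k) = (-1) * (k-7) (k+6) / [(k+14) (k+1)] - rational; roots negated = parameters, x = (-1), C = 1.


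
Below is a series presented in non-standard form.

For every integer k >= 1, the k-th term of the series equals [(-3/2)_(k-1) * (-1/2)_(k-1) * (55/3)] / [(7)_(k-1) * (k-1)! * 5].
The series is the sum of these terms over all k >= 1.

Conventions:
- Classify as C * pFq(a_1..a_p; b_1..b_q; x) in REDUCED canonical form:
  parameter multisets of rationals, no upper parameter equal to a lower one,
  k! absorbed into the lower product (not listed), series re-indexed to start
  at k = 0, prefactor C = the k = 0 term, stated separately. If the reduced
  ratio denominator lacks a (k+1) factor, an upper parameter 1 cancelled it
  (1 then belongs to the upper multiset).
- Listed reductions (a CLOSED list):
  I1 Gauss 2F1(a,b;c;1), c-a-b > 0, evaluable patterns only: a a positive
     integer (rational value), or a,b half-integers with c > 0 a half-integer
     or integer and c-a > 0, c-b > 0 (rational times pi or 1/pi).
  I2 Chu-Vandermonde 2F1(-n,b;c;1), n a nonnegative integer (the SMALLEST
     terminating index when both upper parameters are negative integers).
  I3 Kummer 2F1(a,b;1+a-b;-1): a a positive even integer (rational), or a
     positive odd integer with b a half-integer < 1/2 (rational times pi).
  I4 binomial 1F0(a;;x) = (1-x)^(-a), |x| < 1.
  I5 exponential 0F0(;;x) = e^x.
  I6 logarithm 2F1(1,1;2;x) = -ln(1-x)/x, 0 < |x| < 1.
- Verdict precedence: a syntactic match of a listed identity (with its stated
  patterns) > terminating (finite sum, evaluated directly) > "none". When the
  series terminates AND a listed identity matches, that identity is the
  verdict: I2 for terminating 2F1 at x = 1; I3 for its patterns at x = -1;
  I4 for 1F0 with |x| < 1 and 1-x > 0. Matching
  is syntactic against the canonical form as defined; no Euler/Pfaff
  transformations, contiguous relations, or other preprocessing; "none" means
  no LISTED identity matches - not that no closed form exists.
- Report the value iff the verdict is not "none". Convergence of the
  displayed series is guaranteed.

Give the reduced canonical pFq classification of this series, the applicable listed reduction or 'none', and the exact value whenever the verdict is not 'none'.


x = 1 here; the reduced form reads 2F1, upper {-3/2, -1/2}, lower {7}, C = 11/3. Verdict: this is the half-integer Gauss pattern (I1) (x = 1; upper {-3/2, -1/2} half-integers, c = 7 in the evaluable pattern). Hence: (67108864/5270265) / pi.

First insight: with t_0 = 11/3, the constant factors (prefactor 11/3) combine into one prefactor.
Step ratio: r(k) = 1 * (k-3/2) (k-1/2) / [(k+7) (k+1)] - poly over poly, x = 1 from leading terms; C = 11/3 at k = 0.


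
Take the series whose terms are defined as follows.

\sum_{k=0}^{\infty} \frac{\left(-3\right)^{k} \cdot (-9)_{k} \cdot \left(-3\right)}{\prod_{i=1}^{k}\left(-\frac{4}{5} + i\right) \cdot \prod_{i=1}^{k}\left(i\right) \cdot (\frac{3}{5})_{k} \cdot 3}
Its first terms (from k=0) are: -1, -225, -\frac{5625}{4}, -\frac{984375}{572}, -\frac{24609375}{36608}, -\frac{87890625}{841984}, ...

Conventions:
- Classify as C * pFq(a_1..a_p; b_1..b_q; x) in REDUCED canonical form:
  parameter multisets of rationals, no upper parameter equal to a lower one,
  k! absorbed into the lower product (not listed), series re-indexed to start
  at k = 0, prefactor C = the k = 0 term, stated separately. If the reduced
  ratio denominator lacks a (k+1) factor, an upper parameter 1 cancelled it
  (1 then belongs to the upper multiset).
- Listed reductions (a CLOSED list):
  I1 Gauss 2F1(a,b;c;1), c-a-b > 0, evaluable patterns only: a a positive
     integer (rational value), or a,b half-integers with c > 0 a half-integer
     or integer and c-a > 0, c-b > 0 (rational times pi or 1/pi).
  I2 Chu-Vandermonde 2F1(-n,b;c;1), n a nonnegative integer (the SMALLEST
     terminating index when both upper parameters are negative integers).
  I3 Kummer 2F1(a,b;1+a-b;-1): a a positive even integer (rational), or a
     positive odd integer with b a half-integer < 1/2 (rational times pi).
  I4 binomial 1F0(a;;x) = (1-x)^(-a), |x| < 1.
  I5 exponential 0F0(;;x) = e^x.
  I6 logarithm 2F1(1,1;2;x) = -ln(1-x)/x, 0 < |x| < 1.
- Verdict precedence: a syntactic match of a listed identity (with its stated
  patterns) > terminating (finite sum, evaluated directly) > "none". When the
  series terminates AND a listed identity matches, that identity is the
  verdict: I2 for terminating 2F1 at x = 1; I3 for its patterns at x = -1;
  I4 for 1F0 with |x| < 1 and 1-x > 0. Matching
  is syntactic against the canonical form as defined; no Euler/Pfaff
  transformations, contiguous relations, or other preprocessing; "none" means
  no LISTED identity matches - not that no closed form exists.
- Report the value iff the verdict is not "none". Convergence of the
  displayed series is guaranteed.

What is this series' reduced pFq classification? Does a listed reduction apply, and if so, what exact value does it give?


Canonical form: C = -1 times 1F2 with upper {-9}, lower {\frac{1}{5}, \frac{3}{5}}, x = -3. Verdict: terminating - upper parameter -9 makes this a finite sum (last index 9), evaluated exactly. Value: -\frac{1622149753724200136899}{392087987902234624}.

The tell: from the first term -1: the constant factors (C = -1, x = -3) combine into one prefactor.
Step ratio: r(k) = -3 * (k-9) / [(k+\frac{1}{5}) (k+\frac{3}{5}) (k+1)] - poly over poly, x = -3 from leading terms; C = -1 at k = 0.


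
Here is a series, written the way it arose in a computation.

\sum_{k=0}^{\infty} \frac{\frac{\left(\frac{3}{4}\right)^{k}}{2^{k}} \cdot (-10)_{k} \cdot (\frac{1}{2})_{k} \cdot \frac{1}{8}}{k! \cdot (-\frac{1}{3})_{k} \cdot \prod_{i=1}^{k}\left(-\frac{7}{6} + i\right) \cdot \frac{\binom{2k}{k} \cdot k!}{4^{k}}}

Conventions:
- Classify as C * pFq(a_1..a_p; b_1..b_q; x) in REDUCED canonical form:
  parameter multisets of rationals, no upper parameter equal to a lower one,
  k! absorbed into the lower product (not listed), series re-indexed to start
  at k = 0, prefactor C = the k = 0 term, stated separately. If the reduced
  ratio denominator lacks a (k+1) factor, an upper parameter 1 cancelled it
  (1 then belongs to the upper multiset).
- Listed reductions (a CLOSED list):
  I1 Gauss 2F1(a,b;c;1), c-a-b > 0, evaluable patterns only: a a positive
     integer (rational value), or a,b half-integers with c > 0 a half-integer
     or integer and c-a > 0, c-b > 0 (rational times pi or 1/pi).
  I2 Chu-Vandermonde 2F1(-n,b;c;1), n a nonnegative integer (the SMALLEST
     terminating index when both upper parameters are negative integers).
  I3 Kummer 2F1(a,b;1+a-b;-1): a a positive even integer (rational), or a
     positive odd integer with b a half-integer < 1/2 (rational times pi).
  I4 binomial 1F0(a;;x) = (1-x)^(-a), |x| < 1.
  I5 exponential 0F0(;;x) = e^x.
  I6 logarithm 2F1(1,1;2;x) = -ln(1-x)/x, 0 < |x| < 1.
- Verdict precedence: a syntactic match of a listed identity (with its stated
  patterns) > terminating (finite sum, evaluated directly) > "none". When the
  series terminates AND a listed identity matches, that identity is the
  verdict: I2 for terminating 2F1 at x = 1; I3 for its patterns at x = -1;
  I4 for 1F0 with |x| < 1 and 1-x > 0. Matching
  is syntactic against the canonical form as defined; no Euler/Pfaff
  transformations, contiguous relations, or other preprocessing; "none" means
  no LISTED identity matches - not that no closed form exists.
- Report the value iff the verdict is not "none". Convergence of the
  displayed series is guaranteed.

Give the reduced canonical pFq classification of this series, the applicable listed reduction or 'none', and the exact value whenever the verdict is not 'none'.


With C = \frac{1}{8}: the canonical form is 1F2(-10; -\frac{1}{3}, -\frac{1}{6}; \frac{3}{8}). Verdict: terminating - the sum ends at index 10 because -10 is a negative integer; exact evaluation follows. Exact value: \frac{451297775942916762522753211369}{46842900920000039239024640000}.

Key step: with t_0 = \frac{1}{8}, the parameter 1/2 appears in both the upper and lower lists and cancels.
Term ratio: r(k) = \frac{3}{8} * (k-10) / [(k-\frac{1}{3}) (k-\frac{1}{6}) (k+1)] - rational in k, leading ratio \frac{3}{8}; with t_0 = \frac{1}{8}, classification follows.


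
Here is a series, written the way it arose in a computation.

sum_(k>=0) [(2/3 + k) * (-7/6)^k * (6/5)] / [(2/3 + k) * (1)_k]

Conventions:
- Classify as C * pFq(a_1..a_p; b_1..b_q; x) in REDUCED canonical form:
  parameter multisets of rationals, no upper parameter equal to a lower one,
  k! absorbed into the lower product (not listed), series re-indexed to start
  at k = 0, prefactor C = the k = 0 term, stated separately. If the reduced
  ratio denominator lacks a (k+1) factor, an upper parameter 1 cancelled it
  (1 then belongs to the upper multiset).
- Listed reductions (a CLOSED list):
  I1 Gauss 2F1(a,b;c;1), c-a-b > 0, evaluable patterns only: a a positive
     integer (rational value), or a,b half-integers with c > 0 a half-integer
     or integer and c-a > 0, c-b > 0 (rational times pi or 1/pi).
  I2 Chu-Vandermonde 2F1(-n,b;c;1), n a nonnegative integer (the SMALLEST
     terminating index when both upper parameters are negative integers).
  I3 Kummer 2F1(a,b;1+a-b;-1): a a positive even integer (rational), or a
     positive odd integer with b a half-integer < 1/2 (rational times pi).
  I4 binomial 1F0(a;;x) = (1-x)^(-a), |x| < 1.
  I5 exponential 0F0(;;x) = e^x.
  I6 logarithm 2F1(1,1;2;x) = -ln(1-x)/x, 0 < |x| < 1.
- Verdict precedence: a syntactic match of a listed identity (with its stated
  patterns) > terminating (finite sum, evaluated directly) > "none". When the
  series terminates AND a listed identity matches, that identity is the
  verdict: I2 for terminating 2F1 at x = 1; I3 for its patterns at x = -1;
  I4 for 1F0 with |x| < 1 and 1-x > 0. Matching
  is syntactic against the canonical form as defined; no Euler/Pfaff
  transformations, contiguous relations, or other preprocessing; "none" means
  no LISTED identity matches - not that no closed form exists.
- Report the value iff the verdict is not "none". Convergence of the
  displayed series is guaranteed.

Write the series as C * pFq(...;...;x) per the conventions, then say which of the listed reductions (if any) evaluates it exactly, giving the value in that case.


First insight: with t_0 = 6/5, the factor k + 2/3 cancels (top and bottom), leaving prefactor 6/5.
Term ratio: r(k) = (-7/6) * 1 / [(k+1)] - rational; roots negated = parameters, x = (-7/6), C = 6/5.

At argument -7/6: a 0F0 with upper {-}, lower {-}, scaled by C = 6/5. Verdict (x = -7/6): the exponential series (I5) applies (the 0F0 exponential series at x = -7/6). Its exact value is (6/5) * e^(-7/6).


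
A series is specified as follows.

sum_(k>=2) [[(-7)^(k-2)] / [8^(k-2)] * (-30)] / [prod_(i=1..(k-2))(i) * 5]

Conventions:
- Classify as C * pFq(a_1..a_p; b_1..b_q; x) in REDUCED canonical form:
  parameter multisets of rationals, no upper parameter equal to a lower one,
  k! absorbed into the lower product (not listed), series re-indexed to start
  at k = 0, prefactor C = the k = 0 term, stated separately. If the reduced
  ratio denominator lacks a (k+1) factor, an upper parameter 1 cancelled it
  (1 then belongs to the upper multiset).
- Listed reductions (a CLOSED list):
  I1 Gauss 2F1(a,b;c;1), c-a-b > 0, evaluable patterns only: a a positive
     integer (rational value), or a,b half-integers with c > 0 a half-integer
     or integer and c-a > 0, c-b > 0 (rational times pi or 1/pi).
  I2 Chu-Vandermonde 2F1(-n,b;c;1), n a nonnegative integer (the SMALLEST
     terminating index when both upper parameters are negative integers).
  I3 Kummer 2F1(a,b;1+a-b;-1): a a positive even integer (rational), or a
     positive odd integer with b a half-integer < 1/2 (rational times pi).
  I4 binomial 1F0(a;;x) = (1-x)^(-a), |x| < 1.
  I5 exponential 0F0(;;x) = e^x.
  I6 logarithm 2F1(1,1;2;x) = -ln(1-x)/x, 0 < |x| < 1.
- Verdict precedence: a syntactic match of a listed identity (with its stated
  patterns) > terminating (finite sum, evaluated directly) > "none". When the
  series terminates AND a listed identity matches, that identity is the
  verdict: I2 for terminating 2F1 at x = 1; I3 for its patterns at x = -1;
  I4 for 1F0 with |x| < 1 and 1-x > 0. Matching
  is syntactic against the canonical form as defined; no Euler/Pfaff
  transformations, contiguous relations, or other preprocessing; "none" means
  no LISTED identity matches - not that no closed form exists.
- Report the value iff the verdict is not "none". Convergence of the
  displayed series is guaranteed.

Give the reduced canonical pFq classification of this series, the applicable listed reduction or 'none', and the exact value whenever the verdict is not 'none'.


With C = -6: the canonical form is 0F0(-; -; -7/8). Verdict: the exponential series (I5) fires (the 0F0 exponential series at x = -7/8). Exact value: (-6) * e^(-7/8).

Structural cue: x = (-7/8) and the two geometric factors (C = -6, x = -7/8) combine into one argument.
Term ratio: r(k) = (-7/8) * 1 / [(k+1)] - rational; roots negated = parameters, x = (-7/8), C = -6.


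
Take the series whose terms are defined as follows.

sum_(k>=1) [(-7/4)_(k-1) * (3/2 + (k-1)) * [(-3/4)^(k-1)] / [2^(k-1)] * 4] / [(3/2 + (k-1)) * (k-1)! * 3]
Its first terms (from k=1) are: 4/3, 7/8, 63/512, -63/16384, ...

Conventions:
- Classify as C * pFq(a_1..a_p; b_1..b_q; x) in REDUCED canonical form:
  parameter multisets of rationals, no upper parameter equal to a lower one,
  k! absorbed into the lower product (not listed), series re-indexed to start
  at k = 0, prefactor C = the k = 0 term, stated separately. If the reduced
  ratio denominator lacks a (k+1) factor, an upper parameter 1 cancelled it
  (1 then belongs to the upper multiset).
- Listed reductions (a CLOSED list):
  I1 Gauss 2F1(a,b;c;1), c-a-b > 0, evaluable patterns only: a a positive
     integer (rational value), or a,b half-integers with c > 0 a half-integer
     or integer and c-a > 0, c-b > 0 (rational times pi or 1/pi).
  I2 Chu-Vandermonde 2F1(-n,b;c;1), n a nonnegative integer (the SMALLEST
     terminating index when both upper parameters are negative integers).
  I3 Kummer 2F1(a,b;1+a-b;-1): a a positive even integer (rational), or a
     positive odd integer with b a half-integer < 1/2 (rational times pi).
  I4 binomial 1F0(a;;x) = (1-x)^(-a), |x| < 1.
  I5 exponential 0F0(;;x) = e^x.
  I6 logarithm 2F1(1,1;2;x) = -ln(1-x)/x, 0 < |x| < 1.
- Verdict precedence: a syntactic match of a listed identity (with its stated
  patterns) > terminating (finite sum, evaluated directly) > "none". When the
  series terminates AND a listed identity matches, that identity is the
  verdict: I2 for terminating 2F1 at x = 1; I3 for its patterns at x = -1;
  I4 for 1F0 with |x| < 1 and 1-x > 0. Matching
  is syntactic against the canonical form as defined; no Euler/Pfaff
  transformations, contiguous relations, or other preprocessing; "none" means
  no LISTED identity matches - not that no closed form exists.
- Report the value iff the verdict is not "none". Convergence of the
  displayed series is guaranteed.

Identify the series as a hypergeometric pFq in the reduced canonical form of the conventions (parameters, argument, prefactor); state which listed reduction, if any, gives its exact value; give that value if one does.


Prefactor 4/3, argument -3/8: 1F0 with upper {-7/4} over lower {-}. Verdict: the binomial series (I4) fires (the 1F0 binomial series: exponent 7/4, x = -3/8). Exact value: (4/3) * (11/8)^(7/4).

Structural cue: x = (-3/8) and k + 3/2 divides numerator and denominator alike; C = 4/3, x = -3/8 after cancelling.
Step ratio: r(k) = (-3/8) * (k-7/4) / [(k+1)] - poly over poly, x = (-3/8) from leading terms; C = 4/3 at k = 0.


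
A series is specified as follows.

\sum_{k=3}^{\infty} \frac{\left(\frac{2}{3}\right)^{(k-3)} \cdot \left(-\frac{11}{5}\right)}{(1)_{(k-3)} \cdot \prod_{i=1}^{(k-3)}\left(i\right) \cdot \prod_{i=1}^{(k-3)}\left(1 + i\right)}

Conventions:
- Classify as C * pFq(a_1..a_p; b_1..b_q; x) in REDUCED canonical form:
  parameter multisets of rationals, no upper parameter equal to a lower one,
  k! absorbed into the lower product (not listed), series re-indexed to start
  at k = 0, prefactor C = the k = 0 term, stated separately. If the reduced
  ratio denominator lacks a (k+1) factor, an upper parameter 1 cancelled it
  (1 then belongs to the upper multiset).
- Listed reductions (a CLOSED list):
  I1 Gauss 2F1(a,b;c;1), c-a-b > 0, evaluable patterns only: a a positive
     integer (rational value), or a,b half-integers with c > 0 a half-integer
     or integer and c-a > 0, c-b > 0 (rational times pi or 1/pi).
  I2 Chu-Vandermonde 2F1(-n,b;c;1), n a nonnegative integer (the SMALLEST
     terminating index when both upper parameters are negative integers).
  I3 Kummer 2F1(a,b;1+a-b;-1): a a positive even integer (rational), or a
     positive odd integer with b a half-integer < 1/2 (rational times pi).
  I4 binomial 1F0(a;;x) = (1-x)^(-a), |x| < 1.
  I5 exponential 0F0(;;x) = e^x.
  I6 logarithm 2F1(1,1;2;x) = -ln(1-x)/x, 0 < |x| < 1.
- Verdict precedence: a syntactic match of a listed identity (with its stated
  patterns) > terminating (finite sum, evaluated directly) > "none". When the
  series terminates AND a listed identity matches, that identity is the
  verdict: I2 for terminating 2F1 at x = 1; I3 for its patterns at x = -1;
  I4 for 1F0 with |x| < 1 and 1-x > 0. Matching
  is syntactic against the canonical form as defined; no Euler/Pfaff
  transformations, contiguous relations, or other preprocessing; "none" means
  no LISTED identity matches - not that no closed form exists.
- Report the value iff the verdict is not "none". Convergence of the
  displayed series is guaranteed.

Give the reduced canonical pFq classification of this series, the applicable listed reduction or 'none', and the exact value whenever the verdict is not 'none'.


Reduced: x = \frac{2}{3}, 0F2, upper = {-}, lower = {1, 2}, C = -\frac{11}{5}. Verdict: none (x = \frac{2}{3}): each listed identity misses the multisets {-} ; {1, 2}.

Key observation: from the first term -\frac{11}{5}: (1)_k (C = -11/5) is k! itself.
Consecutive-term ratio: r(k) = \frac{2}{3} * 1 / [(k+1) (k+2) (k+1)] - poly over poly, x = \frac{2}{3} from leading terms; C = -\frac{11}{5} at k = 0.


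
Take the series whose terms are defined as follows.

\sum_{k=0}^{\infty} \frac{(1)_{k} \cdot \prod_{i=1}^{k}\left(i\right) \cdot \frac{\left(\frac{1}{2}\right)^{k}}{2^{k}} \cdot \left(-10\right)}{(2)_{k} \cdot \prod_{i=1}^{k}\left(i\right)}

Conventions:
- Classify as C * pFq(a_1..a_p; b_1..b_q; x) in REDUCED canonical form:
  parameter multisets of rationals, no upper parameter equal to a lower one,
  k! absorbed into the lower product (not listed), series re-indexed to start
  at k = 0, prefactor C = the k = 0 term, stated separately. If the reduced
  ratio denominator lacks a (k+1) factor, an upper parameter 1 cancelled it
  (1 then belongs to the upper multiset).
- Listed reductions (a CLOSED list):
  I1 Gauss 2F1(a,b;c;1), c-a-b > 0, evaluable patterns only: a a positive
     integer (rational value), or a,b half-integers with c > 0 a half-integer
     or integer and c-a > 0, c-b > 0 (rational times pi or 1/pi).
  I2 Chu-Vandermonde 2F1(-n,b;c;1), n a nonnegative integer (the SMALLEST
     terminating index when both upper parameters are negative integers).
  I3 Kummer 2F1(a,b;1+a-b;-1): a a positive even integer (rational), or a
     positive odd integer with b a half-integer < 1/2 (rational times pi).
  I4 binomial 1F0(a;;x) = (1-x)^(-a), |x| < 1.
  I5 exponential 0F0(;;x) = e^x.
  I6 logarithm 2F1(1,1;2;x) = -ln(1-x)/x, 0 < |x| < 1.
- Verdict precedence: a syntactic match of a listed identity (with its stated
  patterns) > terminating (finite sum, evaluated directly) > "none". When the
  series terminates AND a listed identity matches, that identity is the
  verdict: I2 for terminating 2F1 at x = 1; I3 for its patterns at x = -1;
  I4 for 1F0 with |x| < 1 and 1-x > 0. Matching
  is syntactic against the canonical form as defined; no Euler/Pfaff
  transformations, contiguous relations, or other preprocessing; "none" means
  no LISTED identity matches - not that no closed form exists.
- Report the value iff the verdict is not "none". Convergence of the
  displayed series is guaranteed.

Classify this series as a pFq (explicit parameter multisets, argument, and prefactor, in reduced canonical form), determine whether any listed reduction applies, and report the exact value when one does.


This is -10 * 2F1(1, 1; 2; \frac{1}{4}) in reduced canonical form. Verdict: this is the I6 logarithm reduction (the logarithm: parameters (1,1;2), x = \frac{1}{4}). Hence: 40 \cdot \ln\left(\frac{3}{4}\right).

The tell: with t_0 = -10, the two k-th powers (C = -10, x = 1/4) combine into one argument.
Step ratio: r(k) = \frac{1}{4} * (k+1) (k+1) / [(k+2) (k+1)] - poly over poly, x = \frac{1}{4} from leading terms; C = -10 at k = 0.


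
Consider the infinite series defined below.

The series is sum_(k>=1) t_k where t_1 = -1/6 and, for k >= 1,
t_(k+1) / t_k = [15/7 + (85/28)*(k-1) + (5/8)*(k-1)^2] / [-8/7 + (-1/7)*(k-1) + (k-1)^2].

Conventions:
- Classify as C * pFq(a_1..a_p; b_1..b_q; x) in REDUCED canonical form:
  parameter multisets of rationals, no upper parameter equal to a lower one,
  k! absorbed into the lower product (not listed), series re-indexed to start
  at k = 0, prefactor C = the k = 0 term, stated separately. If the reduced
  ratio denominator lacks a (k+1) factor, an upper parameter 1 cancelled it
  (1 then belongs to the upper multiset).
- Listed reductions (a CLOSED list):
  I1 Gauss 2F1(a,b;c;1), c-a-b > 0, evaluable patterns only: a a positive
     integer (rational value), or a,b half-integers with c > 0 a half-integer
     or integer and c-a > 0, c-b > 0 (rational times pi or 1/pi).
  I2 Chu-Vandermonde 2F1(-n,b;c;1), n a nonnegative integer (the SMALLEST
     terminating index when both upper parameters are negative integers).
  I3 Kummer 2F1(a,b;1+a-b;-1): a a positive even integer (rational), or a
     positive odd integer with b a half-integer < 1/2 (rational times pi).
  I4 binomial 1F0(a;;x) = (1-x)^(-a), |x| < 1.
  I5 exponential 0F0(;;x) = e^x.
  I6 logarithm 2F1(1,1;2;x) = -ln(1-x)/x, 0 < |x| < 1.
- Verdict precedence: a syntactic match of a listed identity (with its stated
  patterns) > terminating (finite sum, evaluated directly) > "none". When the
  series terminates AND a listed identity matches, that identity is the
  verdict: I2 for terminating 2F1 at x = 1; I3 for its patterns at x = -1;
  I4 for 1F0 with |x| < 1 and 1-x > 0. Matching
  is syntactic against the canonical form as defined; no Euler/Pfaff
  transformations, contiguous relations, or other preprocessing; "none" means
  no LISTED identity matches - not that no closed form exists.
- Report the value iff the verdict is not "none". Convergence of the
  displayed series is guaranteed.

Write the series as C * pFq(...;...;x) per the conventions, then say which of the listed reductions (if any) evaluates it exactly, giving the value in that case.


With C = -1/6: the canonical form is 2F1(6/7, 4; -8/7; 5/8). Verdict: none - at argument 5/8 the multisets {6/7, 4} ; {-8/7} match no listed identity.

Key observation: x = (5/8) and factor the ratio over Q (prefactor -1/6): negated roots = parameters.
Ratio: r(k) = (5/8) * (k+6/7) (k+4) / [(k-8/7) (k+1)] - rational; roots negated = parameters, x = (5/8), C = -1/6.


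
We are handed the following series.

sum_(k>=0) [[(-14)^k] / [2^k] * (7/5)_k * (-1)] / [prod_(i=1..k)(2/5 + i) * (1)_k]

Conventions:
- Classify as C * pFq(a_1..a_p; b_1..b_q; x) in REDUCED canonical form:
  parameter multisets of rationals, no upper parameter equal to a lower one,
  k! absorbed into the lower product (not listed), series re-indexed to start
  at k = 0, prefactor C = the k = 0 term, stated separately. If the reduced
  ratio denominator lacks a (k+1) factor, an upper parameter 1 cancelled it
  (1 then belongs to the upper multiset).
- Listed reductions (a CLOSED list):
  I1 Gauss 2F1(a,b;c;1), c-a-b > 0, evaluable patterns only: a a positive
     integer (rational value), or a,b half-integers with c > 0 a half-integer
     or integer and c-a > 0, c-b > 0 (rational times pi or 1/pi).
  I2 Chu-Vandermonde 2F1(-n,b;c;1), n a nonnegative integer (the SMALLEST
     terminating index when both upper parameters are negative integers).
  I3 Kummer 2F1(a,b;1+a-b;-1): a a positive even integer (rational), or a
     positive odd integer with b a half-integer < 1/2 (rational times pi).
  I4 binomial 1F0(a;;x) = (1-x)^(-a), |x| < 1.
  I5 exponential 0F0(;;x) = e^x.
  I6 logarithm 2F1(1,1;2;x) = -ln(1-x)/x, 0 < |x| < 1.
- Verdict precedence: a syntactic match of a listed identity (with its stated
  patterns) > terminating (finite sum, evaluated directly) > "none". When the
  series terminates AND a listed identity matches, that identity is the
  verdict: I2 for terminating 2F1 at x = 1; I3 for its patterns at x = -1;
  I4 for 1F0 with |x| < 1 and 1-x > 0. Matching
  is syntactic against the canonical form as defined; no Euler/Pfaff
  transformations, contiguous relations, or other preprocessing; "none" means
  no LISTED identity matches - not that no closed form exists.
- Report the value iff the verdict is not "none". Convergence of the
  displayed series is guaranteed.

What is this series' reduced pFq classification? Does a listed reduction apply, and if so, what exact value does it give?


At argument -7: a 0F0 with upper {-}, lower {-}, scaled by C = -1. Verdict: the exponential series (I5) matches (the 0F0 exponential series at x = -7). Its exact value is (-1) * e^(-7).

Key step: x = (-7) and the two k-th powers (prefactor -1) combine into one argument.
Adjacent-term ratio: r(k) = (-7) * 1 / [(k+1)] - rational in k. x = (-7); t_0 = -1; negate the roots.


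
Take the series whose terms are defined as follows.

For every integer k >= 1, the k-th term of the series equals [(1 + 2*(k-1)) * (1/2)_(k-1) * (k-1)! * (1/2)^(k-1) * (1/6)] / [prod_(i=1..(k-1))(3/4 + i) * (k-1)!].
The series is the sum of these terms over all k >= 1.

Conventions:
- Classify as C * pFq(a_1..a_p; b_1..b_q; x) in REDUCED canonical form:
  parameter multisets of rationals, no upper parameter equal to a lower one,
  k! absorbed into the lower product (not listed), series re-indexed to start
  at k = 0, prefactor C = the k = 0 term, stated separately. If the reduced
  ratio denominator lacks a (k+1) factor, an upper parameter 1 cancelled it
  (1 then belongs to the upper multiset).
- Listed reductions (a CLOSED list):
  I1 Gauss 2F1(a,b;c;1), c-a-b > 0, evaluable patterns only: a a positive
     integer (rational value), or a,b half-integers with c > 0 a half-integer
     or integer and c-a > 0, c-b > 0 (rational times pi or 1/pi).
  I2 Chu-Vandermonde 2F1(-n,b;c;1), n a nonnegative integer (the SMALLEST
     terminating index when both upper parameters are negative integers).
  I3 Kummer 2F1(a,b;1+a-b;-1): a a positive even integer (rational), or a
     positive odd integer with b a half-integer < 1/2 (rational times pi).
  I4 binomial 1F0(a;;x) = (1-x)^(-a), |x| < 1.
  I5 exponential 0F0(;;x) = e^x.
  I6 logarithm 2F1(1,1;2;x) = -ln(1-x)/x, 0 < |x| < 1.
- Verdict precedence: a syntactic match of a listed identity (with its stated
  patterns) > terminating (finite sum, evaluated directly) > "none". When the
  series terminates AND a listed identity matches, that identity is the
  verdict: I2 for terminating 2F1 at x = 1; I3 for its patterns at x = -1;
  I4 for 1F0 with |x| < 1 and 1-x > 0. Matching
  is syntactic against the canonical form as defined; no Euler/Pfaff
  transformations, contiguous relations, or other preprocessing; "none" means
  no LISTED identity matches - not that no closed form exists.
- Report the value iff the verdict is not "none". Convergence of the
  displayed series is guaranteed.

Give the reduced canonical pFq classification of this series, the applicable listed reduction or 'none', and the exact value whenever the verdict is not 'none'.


This is 1/6 * 2F1(1, 3/2; 7/4; 1/2) in reduced canonical form. Verdict: no listed reduction: x = 1/2 and upper {1, 3/2} fail every I1-I6 pattern.

Key step: from the first term 1/6: the (2k+1) factor (prefactor 1/6) shifts (1/2)_k to (3/2)_k.
Term ratio: r(k) = (1/2) * (k+1) (k+3/2) / [(k+7/4) (k+1)] - rational in k, leading ratio (1/2); with t_0 = 1/6, classification follows.


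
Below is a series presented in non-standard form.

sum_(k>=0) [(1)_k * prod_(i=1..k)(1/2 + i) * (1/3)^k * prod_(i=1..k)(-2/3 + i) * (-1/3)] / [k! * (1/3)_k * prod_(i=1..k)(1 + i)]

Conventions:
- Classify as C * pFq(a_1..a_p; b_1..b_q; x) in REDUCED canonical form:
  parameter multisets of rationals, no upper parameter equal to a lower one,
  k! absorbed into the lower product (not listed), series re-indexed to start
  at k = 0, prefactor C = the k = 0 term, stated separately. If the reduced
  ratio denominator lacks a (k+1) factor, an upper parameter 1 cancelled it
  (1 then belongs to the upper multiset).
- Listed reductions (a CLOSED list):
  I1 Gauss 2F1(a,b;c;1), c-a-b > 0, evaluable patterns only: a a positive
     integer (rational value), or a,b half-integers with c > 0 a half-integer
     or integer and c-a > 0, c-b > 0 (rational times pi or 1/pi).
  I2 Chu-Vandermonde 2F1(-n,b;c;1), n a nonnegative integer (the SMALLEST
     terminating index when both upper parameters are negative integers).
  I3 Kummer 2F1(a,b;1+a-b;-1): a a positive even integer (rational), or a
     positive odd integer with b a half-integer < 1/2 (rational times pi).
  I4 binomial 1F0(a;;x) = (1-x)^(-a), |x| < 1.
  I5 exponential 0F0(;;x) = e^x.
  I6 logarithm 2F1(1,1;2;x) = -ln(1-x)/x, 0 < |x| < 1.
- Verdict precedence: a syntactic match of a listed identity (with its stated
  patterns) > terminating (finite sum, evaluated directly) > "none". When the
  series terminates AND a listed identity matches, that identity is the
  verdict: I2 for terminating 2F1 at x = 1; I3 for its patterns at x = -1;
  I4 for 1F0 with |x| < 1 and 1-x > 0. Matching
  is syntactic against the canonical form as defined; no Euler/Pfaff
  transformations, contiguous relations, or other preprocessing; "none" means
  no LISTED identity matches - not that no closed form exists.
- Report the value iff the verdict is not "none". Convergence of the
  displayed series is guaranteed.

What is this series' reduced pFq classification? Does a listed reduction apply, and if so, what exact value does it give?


Reduced: x = 1/3, 2F1, upper = {1, 3/2}, lower = {2}, C = -1/3. Verdict: none. Every listed pattern misses the 2F1 form at 1/3, upper {1, 3/2}.

Key step: t_0 = -1/3 here, and the parameter 1/3 appears in both the upper and lower lists and cancels.
Ratio: r(k) = (1/3) * (k+1) (k+3/2) / [(k+2) (k+1)] - rational in k, leading ratio (1/3); with t_0 = -1/3, classification follows.


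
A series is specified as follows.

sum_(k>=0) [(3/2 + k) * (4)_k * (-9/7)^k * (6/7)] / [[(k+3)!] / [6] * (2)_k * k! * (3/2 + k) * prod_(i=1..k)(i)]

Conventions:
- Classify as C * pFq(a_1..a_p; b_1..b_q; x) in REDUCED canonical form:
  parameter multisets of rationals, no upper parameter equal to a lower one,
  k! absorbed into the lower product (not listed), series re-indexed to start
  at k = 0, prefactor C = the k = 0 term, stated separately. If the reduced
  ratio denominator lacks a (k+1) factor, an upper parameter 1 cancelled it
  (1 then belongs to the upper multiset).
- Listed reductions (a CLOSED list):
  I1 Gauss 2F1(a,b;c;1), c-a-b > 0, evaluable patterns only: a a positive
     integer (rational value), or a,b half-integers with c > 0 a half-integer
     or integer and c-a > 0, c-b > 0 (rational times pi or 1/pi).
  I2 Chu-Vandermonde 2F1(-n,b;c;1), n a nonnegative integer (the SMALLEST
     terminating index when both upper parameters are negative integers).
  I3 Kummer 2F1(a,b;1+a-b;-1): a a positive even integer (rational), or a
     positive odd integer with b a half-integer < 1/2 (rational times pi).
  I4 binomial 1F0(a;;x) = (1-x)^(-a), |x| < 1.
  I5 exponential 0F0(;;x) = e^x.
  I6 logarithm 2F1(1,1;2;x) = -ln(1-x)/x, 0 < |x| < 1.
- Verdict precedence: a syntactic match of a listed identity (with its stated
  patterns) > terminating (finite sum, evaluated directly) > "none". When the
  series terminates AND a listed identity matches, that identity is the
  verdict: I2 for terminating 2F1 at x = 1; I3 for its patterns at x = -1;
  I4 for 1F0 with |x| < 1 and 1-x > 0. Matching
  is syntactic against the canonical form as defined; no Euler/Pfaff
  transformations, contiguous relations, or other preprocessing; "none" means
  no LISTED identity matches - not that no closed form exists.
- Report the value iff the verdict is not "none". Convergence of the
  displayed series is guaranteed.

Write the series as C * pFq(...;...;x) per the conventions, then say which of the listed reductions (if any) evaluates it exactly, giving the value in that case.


At argument -9/7: a 0F2 with upper {-}, lower {1, 2}, scaled by C = 6/7. Verdict: none (x = -9/7): each listed identity misses the multisets {-} ; {1, 2}.

The tell: t_0 = 6/7 here, and the denominator's factorial ratio (C = 6/7, x = -9/7) is a lower Pochhammer.
Ratio: r(k) = (-9/7) * 1 / [(k+1) (k+2) (k+1)] - rational in k. x = (-9/7); t_0 = 6/7; negate the roots.


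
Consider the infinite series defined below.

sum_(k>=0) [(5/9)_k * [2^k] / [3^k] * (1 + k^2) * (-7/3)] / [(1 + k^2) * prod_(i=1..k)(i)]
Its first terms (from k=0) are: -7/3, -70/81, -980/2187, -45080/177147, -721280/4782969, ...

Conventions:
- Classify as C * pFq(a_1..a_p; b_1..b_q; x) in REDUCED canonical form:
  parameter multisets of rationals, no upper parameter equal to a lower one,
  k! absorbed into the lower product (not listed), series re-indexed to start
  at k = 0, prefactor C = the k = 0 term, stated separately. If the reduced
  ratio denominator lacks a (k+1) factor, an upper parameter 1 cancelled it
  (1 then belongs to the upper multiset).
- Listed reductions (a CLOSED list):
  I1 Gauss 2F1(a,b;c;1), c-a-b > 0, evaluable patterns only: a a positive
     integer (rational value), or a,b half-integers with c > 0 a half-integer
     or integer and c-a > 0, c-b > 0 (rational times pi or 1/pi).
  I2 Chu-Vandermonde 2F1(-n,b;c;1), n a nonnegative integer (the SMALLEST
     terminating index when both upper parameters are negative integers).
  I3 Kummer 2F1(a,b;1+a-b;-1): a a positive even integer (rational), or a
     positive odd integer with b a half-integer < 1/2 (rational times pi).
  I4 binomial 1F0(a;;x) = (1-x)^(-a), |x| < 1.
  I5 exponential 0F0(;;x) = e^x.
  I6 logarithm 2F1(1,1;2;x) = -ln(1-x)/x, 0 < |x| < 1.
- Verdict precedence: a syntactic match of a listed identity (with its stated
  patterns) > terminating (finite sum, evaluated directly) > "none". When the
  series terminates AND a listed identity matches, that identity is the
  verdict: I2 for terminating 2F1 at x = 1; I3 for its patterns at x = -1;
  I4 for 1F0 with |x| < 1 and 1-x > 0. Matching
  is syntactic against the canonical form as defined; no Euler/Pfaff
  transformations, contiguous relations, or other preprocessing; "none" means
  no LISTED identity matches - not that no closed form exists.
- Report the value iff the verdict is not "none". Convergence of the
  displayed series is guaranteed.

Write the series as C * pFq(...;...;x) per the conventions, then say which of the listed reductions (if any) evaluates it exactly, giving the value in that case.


The tell: from the first term -7/3: the two geometric factors (prefactor -7/3) combine into one argument.
Adjacent-term ratio: r(k) = (2/3) * (k+5/9) / [(k+1)] - rational; roots negated = parameters, x = (2/3), C = -7/3.

Canonical form: C = -7/3 times 1F0 with upper {5/9}, lower {-}, x = 2/3. Verdict at x = 2/3: the I4 binomial reduction matches (the 1F0 binomial series: exponent -5/9, x = 2/3). Hence: (-7/3) * (1/3)^(-5/9).


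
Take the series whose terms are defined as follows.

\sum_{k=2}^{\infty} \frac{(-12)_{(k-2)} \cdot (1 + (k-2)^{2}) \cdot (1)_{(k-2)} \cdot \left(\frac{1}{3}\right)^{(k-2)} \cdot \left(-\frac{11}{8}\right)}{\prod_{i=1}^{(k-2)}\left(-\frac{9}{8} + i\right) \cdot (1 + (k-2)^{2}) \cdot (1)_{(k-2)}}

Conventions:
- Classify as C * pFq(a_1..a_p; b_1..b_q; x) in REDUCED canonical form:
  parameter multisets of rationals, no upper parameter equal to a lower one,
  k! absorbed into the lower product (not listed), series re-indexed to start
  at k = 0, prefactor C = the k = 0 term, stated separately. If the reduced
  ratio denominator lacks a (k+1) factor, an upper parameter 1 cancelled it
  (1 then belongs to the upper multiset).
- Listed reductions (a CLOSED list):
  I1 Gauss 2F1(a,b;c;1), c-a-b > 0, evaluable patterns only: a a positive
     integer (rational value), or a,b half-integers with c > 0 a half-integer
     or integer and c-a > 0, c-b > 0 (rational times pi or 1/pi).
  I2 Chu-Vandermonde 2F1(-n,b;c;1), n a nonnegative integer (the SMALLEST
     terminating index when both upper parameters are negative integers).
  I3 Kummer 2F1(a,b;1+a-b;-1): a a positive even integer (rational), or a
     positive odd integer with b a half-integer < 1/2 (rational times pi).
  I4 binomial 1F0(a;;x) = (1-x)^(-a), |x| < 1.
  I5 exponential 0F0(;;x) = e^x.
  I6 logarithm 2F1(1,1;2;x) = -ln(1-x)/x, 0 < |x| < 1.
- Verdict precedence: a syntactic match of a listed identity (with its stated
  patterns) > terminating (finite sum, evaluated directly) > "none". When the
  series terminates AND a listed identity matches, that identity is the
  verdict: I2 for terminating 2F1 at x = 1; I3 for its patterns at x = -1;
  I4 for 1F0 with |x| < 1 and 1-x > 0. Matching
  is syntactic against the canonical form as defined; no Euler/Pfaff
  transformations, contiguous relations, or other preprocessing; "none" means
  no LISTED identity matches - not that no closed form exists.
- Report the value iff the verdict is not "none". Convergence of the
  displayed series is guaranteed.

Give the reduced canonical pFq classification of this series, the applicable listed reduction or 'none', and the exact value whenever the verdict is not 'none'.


The series (x = \frac{1}{3}) is 2F1: upper {-12, 1}, lower {-\frac{1}{8}}, prefactor -\frac{11}{8}. Verdict: terminating - upper -12 stops the sum at k = 12; the 13 terms are added exactly. Exact value: \frac{154411019674451573}{2108906190484192008}.

First insight: x = \frac{1}{3} and the lower running product (C = -11/8) is a rising factorial.
Ratio: r(k) = \frac{1}{3} * (k-12) (k+1) / [(k-\frac{1}{8}) (k+1)] - rational in k, leading ratio \frac{1}{3}; with t_0 = -\frac{11}{8}, classification follows.
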